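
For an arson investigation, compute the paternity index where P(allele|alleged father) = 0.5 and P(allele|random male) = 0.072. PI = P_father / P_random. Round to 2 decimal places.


Paternity Index calculation:
PI = P(allele|father) / P(allele|random)
PI = 0.5 / 0.072
PI = 6.94

6.94


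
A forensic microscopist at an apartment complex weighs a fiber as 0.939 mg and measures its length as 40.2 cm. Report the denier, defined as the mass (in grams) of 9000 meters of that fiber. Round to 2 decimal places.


Denier calculation:
Mass in grams = 0.939 mg / 1000 = 0.000939 g
Length in meters = 40.2 cm / 100 = 0.402 m
Linear density = mass / length = 0.000939 / 0.402 = 0.00233582 g/m
Denier = (g/m) * 9000 = 0.00233582 * 9000 = 21.02

21.02


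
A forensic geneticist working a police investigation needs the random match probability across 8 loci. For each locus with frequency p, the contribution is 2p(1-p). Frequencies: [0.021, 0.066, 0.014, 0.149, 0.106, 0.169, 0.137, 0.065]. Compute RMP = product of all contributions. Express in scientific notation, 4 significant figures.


Computing RMP for 8 loci:
Locus 1: 2 * 0.021 * 0.979 = 0.041118
Locus 2: 2 * 0.066 * 0.934 = 0.123288
Locus 3: 2 * 0.014 * 0.986 = 0.027608
Locus 4: 2 * 0.149 * 0.851 = 0.253598
Locus 5: 2 * 0.106 * 0.894 = 0.189528
Locus 6: 2 * 0.169 * 0.831 = 0.280878
Locus 7: 2 * 0.137 * 0.863 = 0.236462
Locus 8: 2 * 0.065 * 0.935 = 0.12155
RMP = 5.431e-08

5.431e-08


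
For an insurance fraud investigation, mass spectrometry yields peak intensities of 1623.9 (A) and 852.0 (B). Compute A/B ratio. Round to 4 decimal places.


Spectral peak ratio:
Peak A = 1623.9 counts
Peak B = 852.0 counts
Ratio = 1623.9 / 852.0 = 1.9060

1.9060


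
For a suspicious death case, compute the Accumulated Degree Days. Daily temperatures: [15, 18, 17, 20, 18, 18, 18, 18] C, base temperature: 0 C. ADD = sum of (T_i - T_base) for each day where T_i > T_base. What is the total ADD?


Computing ADD day by day:
Day 1: max(0, 15 - 0) = 15
Day 2: max(0, 18 - 0) = 18
Day 3: max(0, 17 - 0) = 17
Day 4: max(0, 20 - 0) = 20
Day 5: max(0, 18 - 0) = 18
Day 6: max(0, 18 - 0) = 18
Day 7: max(0, 18 - 0) = 18
Day 8: max(0, 18 - 0) = 18
Total ADD = 142

142


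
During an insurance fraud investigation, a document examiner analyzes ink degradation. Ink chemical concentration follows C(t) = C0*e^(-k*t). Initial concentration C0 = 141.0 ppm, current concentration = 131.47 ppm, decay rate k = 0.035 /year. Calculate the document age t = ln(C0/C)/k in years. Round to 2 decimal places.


Document age estimation:
C0/C = 141.0 / 131.47 = 1.072488
ln(C0/C) = 0.069981
t = 0.069981 / 0.035 = 2.00 years

2.00


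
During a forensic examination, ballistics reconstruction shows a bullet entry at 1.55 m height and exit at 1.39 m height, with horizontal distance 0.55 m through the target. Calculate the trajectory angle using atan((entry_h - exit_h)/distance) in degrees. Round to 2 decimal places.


Bullet trajectory angle:
Height difference = 1.55 - 1.39 = 0.16 m
angle = atan(0.16 / 0.55)
angle = atan(0.290909)
angle = 16.22 degrees

16.22


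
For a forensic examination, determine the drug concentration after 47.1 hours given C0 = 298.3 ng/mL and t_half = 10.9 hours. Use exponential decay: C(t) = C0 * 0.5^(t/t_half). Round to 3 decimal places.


Drug concentration decay:
Number of half-lives = t / t_half = 47.1 / 10.9 = 4.321101
Decay factor = 0.5^4.321101 = 0.05002867
C(t) = 298.3 * 0.05002867 = 14.924 ng/mL

14.924


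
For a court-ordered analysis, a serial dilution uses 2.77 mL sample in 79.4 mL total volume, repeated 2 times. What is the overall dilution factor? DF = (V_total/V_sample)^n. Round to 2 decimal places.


Dilution factor calculation:
Single dilution = V_total / V_sample = 79.4 / 2.77 ≈ 28.66426
Number of dilutions = 2
Total DF = (79.4 / 2.77)^2 (full precision, rounded at the end) = 821.64

821.64


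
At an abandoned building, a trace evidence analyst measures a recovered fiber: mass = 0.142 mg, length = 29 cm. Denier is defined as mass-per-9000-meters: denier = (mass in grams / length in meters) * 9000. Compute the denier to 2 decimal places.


Denier calculation:
Mass in grams = 0.142 mg / 1000 = 0.000142 g
Length in meters = 29 cm / 100 = 0.29 m
Linear density = mass / length = 0.000142 / 0.29 = 0.00048966 g/m
Denier = (g/m) * 9000 = 0.00048966 * 9000 = 4.41

4.41


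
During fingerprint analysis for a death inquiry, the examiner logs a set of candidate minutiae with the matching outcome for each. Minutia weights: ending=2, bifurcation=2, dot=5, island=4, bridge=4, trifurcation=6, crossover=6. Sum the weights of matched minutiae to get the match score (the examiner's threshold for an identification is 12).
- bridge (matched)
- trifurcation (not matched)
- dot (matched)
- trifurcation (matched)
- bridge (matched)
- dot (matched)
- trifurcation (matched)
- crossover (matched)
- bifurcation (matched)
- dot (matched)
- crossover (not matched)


Weighted minutiae match score:
  bridge: matched, +4 (running total 4)
  trifurcation: not matched, +0
  dot: matched, +5 (running total 9)
  trifurcation: matched, +6 (running total 15)
  bridge: matched, +4 (running total 19)
  dot: matched, +5 (running total 24)
  trifurcation: matched, +6 (running total 30)
  crossover: matched, +6 (running total 36)
  bifurcation: matched, +2 (running total 38)
  dot: matched, +5 (running total 43)
  crossover: not matched, +0
Total score = 43
Threshold = 12; verdict = identification

43


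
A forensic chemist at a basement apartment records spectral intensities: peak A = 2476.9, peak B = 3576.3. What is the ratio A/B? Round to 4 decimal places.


Spectral peak ratio:
Peak A = 2476.9 counts
Peak B = 3576.3 counts
Ratio = 2476.9 / 3576.3 = 0.6926

0.6926


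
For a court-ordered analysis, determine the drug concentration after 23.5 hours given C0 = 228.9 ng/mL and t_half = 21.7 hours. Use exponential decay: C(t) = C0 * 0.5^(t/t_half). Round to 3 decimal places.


Drug concentration decay:
Number of half-lives = t / t_half = 23.5 / 21.7 = 1.082949
Decay factor = 0.5^1.082949 = 0.4720629
C(t) = 228.9 * 0.4720629 = 108.055 ng/mL

108.055


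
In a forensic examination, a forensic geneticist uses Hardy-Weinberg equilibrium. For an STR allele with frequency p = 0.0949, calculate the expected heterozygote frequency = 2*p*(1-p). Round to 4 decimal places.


Hardy-Weinberg heterozygote frequency:
q = 1 - p = 1 - 0.0949 = 0.9051
2pq = 2 * 0.0949 * 0.9051 = 0.1718

0.1718


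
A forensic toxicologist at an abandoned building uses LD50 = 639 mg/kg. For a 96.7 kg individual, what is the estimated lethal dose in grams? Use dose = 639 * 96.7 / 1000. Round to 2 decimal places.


Lethal dose calculation:
Lethal dose = LD50 * body_weight / 1000
= 639 * 96.7 / 1000
= 61791.3 / 1000
= 61.79 g

61.79


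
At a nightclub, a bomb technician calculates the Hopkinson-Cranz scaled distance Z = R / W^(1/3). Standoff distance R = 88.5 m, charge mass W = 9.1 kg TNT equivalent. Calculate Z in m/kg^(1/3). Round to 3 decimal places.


Scaled distance calculation:
W^(1/3) = 9.1^(1/3) = 2.087759
Z = R / W^(1/3) = 88.5 / 2.087759
Z = 42.390 m/kg^(1/3)

42.390


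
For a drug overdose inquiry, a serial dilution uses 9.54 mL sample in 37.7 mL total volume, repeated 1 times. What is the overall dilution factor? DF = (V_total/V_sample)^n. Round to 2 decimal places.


Dilution factor calculation:
Single dilution = V_total / V_sample = 37.7 / 9.54 ≈ 3.951782
Number of dilutions = 1
Total DF = (37.7 / 9.54)^1 (full precision, rounded at the end) = 3.95

3.95


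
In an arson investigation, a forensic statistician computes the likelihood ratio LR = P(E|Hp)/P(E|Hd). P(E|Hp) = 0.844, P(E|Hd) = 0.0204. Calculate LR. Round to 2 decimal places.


Likelihood ratio calculation:
LR = P(E|Hp) / P(E|Hd)
LR = 0.844 / 0.0204
LR = 41.37

41.37


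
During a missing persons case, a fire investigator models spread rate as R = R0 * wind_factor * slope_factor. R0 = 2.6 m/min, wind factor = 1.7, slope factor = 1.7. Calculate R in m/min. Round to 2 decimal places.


Fire spread rate calculation:
R = R0 * wind_factor * slope_factor
= 2.6 * 1.7 * 1.7
= 4.42 * 1.7
= 7.51 m/min

7.51


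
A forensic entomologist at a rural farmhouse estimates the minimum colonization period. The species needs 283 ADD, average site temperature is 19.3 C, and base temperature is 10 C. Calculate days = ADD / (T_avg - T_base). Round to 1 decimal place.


Insect development time:
Effective temperature = avg_temp - T_base = 19.3 - 10 = 9.3 C
Days = ADD / effective_temp = 283 / 9.3 = 30.4 days

30.4


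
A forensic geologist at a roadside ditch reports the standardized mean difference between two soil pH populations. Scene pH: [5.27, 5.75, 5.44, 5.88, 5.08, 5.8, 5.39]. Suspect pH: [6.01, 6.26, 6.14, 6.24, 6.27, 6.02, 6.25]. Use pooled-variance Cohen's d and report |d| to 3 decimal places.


Pooled-variance Cohen's d for soil pH comparison:
Scene mean = 38.61 / 7 = 5.515714
Suspect mean = 43.19 / 7 = 6.17
Scene sample variance s_s^2 = 0.090029
Suspect sample variance s_c^2 = 0.013067
Pooled variance = ((n_s-1)*s_s^2 + (n_c-1)*s_c^2) / (n_s + n_c - 2) = 0.051548
Pooled SD = sqrt(0.051548) = 0.227042
Mean difference = -0.654286
|d| = |-0.654286| / 0.227042 = 2.882

2.882


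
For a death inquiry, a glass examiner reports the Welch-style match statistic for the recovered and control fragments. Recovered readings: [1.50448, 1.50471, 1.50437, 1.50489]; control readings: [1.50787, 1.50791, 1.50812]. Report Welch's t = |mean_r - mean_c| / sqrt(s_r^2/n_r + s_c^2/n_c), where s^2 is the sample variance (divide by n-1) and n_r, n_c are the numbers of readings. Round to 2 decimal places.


Welch's t-criterion for glass RI comparison:
Recovered mean = sum / n_r = 6.01845 / 4 = 1.5046125
Control mean = sum / n_c = 4.5239 / 3 = 1.5079667
Recovered sample variance s_r^2 = 5.42917e-08
Control sample variance s_c^2 = 1.80333e-08
Welch SE (unpooled) = sqrt(s_r^2/n_r + s_c^2/n_c) = sqrt(1.35729e-08 + 6.01111e-09) = sqrt(1.9584e-08) = 0.000139943
|mean_r - mean_c| = 0.00335417
t = 0.00335417 / 0.000139943 = 23.97

23.97


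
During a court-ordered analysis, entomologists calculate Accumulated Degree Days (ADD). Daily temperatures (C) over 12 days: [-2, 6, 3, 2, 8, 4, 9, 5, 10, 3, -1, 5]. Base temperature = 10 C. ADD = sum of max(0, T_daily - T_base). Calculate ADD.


Computing ADD day by day:
Day 1: max(0, -2 - 10) = 0
Day 2: max(0, 6 - 10) = 0
Day 3: max(0, 3 - 10) = 0
Day 4: max(0, 2 - 10) = 0
Day 5: max(0, 8 - 10) = 0
Day 6: max(0, 4 - 10) = 0
Day 7: max(0, 9 - 10) = 0
Day 8: max(0, 5 - 10) = 0
Day 9: max(0, 10 - 10) = 0
Day 10: max(0, 3 - 10) = 0
Day 11: max(0, -1 - 10) = 0
Day 12: max(0, 5 - 10) = 0
Total ADD = 0

0


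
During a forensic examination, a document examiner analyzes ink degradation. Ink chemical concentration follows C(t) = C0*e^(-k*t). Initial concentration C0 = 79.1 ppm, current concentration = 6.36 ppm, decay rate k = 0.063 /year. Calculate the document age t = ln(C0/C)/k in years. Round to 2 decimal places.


Document age estimation:
C0/C = 79.1 / 6.36 = 12.437107
ln(C0/C) = 2.520685
t = 2.520685 / 0.063 = 40.01 years

40.01


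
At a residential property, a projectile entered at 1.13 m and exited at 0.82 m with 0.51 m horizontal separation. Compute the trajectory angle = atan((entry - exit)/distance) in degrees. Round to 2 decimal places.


Bullet trajectory angle:
Height difference = 1.13 - 0.82 = 0.31 m
angle = atan(0.31 / 0.51)
angle = atan(0.607843)
angle = 31.29 degrees

31.29


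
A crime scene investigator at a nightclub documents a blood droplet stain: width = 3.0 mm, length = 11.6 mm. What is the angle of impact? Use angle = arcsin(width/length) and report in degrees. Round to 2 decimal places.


Blood spatter impact angle calculation:
width / length = 3.0 / 11.6 = 0.258621
angle = arcsin(0.258621)
angle = 14.99 degrees

14.99


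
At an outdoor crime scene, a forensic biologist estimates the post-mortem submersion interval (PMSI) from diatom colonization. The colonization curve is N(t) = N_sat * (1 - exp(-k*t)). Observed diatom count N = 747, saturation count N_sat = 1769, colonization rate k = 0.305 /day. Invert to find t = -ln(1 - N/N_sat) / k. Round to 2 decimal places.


PMSI from diatom colonization curve:
N / N_sat = 747 / 1769 = 0.422272
1 - N/N_sat = 0.577728
ln(1 - N/N_sat) = -0.548652
t = -ln(1 - N/N_sat) / k = -(-0.548652) / 0.305 = 1.80 days

1.80


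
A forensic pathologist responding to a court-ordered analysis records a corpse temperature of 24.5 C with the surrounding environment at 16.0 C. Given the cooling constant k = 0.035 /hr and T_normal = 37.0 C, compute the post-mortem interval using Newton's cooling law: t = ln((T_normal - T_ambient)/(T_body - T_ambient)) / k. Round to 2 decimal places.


Using Newton's law of cooling:
t = ln((T_normal - T_ambient) / (T_body - T_ambient)) / k
T_normal - T_ambient = 21.0
T_body - T_ambient = 8.5
Ratio = 2.470588
ln(ratio) = 0.904456
t = 0.904456 / 0.035 = 25.84 hours

25.84


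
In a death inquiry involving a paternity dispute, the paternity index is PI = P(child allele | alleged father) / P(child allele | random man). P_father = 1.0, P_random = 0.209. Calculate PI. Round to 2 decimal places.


Paternity Index calculation:
PI = P(allele|father) / P(allele|random)
PI = 1.0 / 0.209
PI = 4.78

4.78


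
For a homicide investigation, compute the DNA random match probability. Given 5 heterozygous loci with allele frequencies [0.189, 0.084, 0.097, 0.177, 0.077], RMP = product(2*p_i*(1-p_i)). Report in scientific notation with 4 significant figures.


Computing RMP for 5 loci:
Locus 1: 2 * 0.189 * 0.811 = 0.306558
Locus 2: 2 * 0.084 * 0.916 = 0.153888
Locus 3: 2 * 0.097 * 0.903 = 0.175182
Locus 4: 2 * 0.177 * 0.823 = 0.291342
Locus 5: 2 * 0.077 * 0.923 = 0.142142
RMP = 3.422e-04

3.422e-04


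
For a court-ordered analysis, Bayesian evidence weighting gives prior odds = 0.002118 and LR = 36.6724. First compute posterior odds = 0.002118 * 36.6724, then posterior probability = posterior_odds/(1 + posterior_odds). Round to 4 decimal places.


Bayesian evidence evaluation:
Posterior odds = prior_odds * LR = 0.002118 * 36.6724 = 0.07767214
Posterior probability = posterior_odds / (1 + posterior_odds)
= 0.07767214 / (1 + 0.07767214)
= 0.07767214 / 1.07767214
= 0.0721

0.0721


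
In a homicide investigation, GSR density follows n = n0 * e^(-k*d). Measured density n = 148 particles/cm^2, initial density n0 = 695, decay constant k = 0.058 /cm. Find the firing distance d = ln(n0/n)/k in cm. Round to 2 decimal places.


GSR distance calculation:
n0/n = 695 / 148 = 4.695946
ln(n0/n) = 1.5467
d = 1.5467 / 0.058 = 26.67 cm

26.67


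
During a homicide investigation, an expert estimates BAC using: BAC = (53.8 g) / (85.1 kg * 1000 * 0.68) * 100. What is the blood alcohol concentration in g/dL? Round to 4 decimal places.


Applying the Widmark formula:
BAC = (dose_g / (body_wt * 1000 * r)) * 100
Denominator = 85.1 * 1000 * 0.68 = 57868
BAC = (53.8 / 57868) * 100
BAC = 0.0930 g/dL

0.0930


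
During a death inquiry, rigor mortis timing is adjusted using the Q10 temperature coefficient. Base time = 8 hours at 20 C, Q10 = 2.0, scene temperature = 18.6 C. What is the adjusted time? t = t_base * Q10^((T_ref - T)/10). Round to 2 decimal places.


Rigor mortis time adjustment:
Exponent = (T_ref - T_actual) / 10 = (20 - 18.6) / 10 = 0.14
Q10 factor = 2.0^0.14 = 1.10191
t_adjusted = 8 * 1.10191 = 8.82 hours

8.82


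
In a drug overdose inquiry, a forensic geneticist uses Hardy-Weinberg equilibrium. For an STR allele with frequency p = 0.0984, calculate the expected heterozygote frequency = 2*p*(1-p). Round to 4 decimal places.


Hardy-Weinberg heterozygote frequency:
q = 1 - p = 1 - 0.0984 = 0.9016
2pq = 2 * 0.0984 * 0.9016 = 0.1774

0.1774


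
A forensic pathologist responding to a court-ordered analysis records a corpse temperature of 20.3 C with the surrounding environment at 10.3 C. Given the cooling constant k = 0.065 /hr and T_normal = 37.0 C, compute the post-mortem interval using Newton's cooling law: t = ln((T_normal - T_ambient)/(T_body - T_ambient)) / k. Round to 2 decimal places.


Using Newton's law of cooling:
t = ln((T_normal - T_ambient) / (T_body - T_ambient)) / k
T_normal - T_ambient = 26.7
T_body - T_ambient = 10.0
Ratio = 2.67
ln(ratio) = 0.982078
t = 0.982078 / 0.065 = 15.11 hours

15.11


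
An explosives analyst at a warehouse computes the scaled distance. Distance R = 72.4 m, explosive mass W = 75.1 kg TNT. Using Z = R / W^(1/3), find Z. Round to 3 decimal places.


Scaled distance calculation:
W^(1/3) = 75.1^(1/3) = 4.219037
Z = R / W^(1/3) = 72.4 / 4.219037
Z = 17.160 m/kg^(1/3)

17.160


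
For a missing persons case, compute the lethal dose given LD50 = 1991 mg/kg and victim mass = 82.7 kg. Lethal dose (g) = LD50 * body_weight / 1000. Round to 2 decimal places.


Lethal dose calculation:
Lethal dose = LD50 * body_weight / 1000
= 1991 * 82.7 / 1000
= 164655.7 / 1000
= 164.66 g

164.66


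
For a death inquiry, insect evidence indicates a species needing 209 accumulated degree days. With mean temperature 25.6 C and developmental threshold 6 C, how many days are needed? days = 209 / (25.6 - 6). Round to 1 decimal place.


Insect development time:
Effective temperature = avg_temp - T_base = 25.6 - 6 = 19.6 C
Days = ADD / effective_temp = 209 / 19.6 = 10.7 days

10.7


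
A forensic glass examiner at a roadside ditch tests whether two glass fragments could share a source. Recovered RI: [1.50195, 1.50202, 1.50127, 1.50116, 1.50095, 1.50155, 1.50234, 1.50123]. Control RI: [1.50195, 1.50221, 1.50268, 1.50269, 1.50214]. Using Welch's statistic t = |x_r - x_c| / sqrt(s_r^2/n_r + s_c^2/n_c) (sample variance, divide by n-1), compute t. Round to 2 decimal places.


Welch's t-criterion for glass RI comparison:
Recovered mean = sum / n_r = 12.01247 / 8 = 1.5015588
Control mean = sum / n_c = 7.51167 / 5 = 1.502334
Recovered sample variance s_r^2 = 2.4247e-07
Control sample variance s_c^2 = 1.1173e-07
Welch SE (unpooled) = sqrt(s_r^2/n_r + s_c^2/n_c) = sqrt(3.03087e-08 + 2.2346e-08) = sqrt(5.26547e-08) = 0.000229466
|mean_r - mean_c| = 0.00077525
t = 0.00077525 / 0.000229466 = 3.38

3.38


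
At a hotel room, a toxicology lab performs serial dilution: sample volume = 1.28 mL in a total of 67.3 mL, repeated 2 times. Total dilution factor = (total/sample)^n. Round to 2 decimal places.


Dilution factor calculation:
Single dilution = V_total / V_sample = 67.3 / 1.28 ≈ 52.578125
Number of dilutions = 2
Total DF = (67.3 / 1.28)^2 (full precision, rounded at the end) = 2764.46

2764.46


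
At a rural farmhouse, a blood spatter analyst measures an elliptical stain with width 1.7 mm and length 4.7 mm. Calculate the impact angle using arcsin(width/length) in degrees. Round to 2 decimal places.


Blood spatter impact angle calculation:
width / length = 1.7 / 4.7 = 0.361702
angle = arcsin(0.361702)
angle = 21.20 degrees

21.20


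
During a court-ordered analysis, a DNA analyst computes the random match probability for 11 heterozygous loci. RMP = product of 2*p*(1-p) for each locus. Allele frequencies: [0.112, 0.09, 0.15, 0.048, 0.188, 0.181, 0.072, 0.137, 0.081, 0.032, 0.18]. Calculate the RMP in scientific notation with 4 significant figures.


Computing RMP for 11 loci:
Locus 1: 2 * 0.112 * 0.888 = 0.198912
Locus 2: 2 * 0.09 * 0.91 = 0.1638
Locus 3: 2 * 0.15 * 0.85 = 0.255
Locus 4: 2 * 0.048 * 0.952 = 0.091392
Locus 5: 2 * 0.188 * 0.812 = 0.305312
Locus 6: 2 * 0.181 * 0.819 = 0.296478
Locus 7: 2 * 0.072 * 0.928 = 0.133632
Locus 8: 2 * 0.137 * 0.863 = 0.236462
Locus 9: 2 * 0.081 * 0.919 = 0.148878
Locus 10: 2 * 0.032 * 0.968 = 0.061952
Locus 11: 2 * 0.18 * 0.82 = 0.2952
RMP = 5.913e-09

5.913e-09


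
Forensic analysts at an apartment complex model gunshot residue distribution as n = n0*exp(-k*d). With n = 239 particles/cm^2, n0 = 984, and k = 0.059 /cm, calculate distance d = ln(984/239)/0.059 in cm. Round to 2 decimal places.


GSR distance calculation:
n0/n = 984 / 239 = 4.117155
ln(n0/n) = 1.415162
d = 1.415162 / 0.059 = 23.99 cm

23.99


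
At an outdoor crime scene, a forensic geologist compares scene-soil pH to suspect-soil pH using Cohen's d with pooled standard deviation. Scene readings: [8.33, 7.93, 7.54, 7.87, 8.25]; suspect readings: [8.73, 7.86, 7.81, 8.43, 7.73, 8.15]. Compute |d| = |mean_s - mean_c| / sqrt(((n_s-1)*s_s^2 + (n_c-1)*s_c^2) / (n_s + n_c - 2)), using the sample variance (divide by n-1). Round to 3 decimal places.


Pooled-variance Cohen's d for soil pH comparison:
Scene mean = 39.92 / 5 = 7.984
Suspect mean = 48.71 / 6 = 8.118333
Scene sample variance s_s^2 = 0.10088
Suspect sample variance s_c^2 = 0.156977
Pooled variance = ((n_s-1)*s_s^2 + (n_c-1)*s_c^2) / (n_s + n_c - 2) = 0.132045
Pooled SD = sqrt(0.132045) = 0.36338
Mean difference = -0.134333
|d| = |-0.134333| / 0.36338 = 0.370

0.370


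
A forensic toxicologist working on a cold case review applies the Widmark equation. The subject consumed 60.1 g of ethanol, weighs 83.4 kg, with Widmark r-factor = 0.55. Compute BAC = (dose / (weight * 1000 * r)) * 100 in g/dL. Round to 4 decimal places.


Applying the Widmark formula:
BAC = (dose_g / (body_wt * 1000 * r)) * 100
Denominator = 83.4 * 1000 * 0.55 = 45870
BAC = (60.1 / 45870) * 100
BAC = 0.1310 g/dL

0.1310


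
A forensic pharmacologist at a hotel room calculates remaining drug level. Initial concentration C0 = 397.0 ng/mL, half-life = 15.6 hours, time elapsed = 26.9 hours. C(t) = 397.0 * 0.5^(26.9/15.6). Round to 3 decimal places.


Drug concentration decay:
Number of half-lives = t / t_half = 26.9 / 15.6 = 1.724359
Decay factor = 0.5^1.724359 = 0.30263295
C(t) = 397.0 * 0.30263295 = 120.145 ng/mL

120.145


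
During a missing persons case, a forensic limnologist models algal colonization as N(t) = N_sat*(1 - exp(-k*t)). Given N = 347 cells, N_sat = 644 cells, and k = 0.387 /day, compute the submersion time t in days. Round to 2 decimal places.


PMSI from diatom colonization curve:
N / N_sat = 347 / 644 = 0.53882
1 - N/N_sat = 0.46118
ln(1 - N/N_sat) = -0.773967
t = -ln(1 - N/N_sat) / k = -(-0.773967) / 0.387 = 2.00 days

2.00


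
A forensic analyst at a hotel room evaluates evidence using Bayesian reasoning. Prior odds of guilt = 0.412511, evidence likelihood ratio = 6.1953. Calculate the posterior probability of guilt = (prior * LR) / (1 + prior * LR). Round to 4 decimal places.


Bayesian evidence evaluation:
Posterior odds = prior_odds * LR = 0.412511 * 6.1953 = 2.555629
Posterior probability = posterior_odds / (1 + posterior_odds)
= 2.555629 / (1 + 2.555629)
= 2.555629 / 3.555629
= 0.7188

0.7188


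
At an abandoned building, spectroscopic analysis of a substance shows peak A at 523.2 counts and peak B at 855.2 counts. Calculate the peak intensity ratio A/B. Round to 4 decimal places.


Spectral peak ratio:
Peak A = 523.2 counts
Peak B = 855.2 counts
Ratio = 523.2 / 855.2 = 0.6118

0.6118


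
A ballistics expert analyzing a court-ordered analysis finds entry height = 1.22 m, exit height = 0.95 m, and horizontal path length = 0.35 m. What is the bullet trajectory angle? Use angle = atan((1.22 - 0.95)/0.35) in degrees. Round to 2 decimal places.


Bullet trajectory angle:
Height difference = 1.22 - 0.95 = 0.27 m
angle = atan(0.27 / 0.35)
angle = atan(0.771429)
angle = 37.65 degrees

37.65


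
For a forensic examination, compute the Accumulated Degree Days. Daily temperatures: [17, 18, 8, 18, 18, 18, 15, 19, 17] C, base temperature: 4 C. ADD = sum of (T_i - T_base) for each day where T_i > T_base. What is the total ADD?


Computing ADD day by day:
Day 1: max(0, 17 - 4) = 13
Day 2: max(0, 18 - 4) = 14
Day 3: max(0, 8 - 4) = 4
Day 4: max(0, 18 - 4) = 14
Day 5: max(0, 18 - 4) = 14
Day 6: max(0, 18 - 4) = 14
Day 7: max(0, 15 - 4) = 11
Day 8: max(0, 19 - 4) = 15
Day 9: max(0, 17 - 4) = 13
Total ADD = 112

112


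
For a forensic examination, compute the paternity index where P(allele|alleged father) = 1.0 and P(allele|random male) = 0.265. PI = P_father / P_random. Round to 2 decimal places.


Paternity Index calculation:
PI = P(allele|father) / P(allele|random)
PI = 1.0 / 0.265
PI = 3.77

3.77


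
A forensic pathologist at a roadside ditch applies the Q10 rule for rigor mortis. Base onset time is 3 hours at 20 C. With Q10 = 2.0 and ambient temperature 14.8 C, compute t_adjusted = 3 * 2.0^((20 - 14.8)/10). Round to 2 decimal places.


Rigor mortis time adjustment:
Exponent = (T_ref - T_actual) / 10 = (20 - 14.8) / 10 = 0.52
Q10 factor = 2.0^0.52 = 1.43396
t_adjusted = 3 * 1.43396 = 4.30 hours

4.30


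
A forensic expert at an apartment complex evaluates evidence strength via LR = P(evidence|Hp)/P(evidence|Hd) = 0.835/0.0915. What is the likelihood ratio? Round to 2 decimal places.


Likelihood ratio calculation:
LR = P(E|Hp) / P(E|Hd)
LR = 0.835 / 0.0915
LR = 9.13

9.13


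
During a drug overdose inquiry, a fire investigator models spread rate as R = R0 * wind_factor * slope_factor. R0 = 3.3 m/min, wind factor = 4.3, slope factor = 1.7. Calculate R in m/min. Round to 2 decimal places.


Fire spread rate calculation:
R = R0 * wind_factor * slope_factor
= 3.3 * 4.3 * 1.7
= 14.19 * 1.7
= 24.12 m/min

24.12


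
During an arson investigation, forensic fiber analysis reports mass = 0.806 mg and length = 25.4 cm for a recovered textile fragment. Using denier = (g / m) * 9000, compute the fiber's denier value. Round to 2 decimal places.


Denier calculation:
Mass in grams = 0.806 mg / 1000 = 0.000806 g
Length in meters = 25.4 cm / 100 = 0.254 m
Linear density = mass / length = 0.000806 / 0.254 = 0.00317323 g/m
Denier = (g/m) * 9000 = 0.00317323 * 9000 = 28.56

28.56


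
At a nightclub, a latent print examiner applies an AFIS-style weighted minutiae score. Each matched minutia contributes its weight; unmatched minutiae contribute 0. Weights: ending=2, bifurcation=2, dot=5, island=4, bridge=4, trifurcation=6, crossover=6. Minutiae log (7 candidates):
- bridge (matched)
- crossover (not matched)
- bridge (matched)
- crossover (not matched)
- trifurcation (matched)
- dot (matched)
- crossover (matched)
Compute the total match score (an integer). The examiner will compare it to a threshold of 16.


Weighted minutiae match score:
  bridge: matched, +4 (running total 4)
  crossover: not matched, +0
  bridge: matched, +4 (running total 8)
  crossover: not matched, +0
  trifurcation: matched, +6 (running total 14)
  dot: matched, +5 (running total 19)
  crossover: matched, +6 (running total 25)
Total score = 25
Threshold = 16; verdict = identification

25


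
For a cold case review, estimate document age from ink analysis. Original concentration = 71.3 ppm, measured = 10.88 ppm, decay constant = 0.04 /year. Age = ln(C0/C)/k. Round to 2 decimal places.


Document age estimation:
C0/C = 71.3 / 10.88 = 6.553309
ln(C0/C) = 1.87997
t = 1.87997 / 0.04 = 47.00 years

47.00


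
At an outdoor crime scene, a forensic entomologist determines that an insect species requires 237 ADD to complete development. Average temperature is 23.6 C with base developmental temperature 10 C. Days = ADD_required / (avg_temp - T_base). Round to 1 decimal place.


Insect development time:
Effective temperature = avg_temp - T_base = 23.6 - 10 = 13.6 C
Days = ADD / effective_temp = 237 / 13.6 = 17.4 days

17.4


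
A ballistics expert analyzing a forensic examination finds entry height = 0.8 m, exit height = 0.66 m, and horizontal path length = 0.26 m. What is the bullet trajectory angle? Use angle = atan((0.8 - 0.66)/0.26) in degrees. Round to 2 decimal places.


Bullet trajectory angle:
Height difference = 0.8 - 0.66 = 0.14 m
angle = atan(0.14 / 0.26)
angle = atan(0.538462)
angle = 28.30 degrees

28.30


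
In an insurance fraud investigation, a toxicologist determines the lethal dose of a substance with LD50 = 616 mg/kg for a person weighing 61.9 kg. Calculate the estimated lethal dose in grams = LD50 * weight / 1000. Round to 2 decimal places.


Lethal dose calculation:
Lethal dose = LD50 * body_weight / 1000
= 616 * 61.9 / 1000
= 38130.4 / 1000
= 38.13 g

38.13


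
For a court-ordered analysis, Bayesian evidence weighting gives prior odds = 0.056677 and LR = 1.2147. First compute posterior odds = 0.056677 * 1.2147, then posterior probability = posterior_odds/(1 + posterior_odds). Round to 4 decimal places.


Bayesian evidence evaluation:
Posterior odds = prior_odds * LR = 0.056677 * 1.2147 = 0.06884555
Posterior probability = posterior_odds / (1 + posterior_odds)
= 0.06884555 / (1 + 0.06884555)
= 0.06884555 / 1.06884555
= 0.0644

0.0644


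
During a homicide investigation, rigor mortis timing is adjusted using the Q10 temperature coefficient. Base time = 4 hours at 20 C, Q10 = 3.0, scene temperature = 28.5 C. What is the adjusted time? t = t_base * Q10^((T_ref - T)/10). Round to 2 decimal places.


Rigor mortis time adjustment:
Exponent = (T_ref - T_actual) / 10 = (20 - 28.5) / 10 = -0.85
Q10 factor = 3.0^-0.85 = 0.39305
t_adjusted = 4 * 0.39305 = 1.57 hours

1.57


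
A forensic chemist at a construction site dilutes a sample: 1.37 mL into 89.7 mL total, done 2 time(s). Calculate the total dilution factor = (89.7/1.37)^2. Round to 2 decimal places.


Dilution factor calculation:
Single dilution = V_total / V_sample = 89.7 / 1.37 ≈ 65.474453
Number of dilutions = 2
Total DF = (89.7 / 1.37)^2 (full precision, rounded at the end) = 4286.90

4286.90


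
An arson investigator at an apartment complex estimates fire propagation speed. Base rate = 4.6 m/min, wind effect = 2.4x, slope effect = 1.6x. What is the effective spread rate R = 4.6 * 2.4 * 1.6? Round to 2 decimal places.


Fire spread rate calculation:
R = R0 * wind_factor * slope_factor
= 4.6 * 2.4 * 1.6
= 11.04 * 1.6
= 17.66 m/min

17.66


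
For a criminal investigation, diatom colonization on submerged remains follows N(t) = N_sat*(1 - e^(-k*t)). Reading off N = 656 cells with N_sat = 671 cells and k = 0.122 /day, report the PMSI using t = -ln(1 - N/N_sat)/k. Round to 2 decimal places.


PMSI from diatom colonization curve:
N / N_sat = 656 / 671 = 0.977645
1 - N/N_sat = 0.022355
ln(1 - N/N_sat) = -3.800705
t = -ln(1 - N/N_sat) / k = -(-3.800705) / 0.122 = 31.15 days

31.15


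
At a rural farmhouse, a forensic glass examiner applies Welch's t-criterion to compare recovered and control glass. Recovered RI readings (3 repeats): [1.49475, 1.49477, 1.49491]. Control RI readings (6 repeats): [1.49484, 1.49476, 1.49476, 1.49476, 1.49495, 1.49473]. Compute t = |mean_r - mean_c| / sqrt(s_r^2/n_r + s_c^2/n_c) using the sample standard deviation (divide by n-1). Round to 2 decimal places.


Welch's t-criterion for glass RI comparison:
Recovered mean = sum / n_r = 4.48443 / 3 = 1.49481
Control mean = sum / n_c = 8.9688 / 6 = 1.4948
Recovered sample variance s_r^2 = 7.6e-09
Control sample variance s_c^2 = 6.76e-09
Welch SE (unpooled) = sqrt(s_r^2/n_r + s_c^2/n_c) = sqrt(2.53333e-09 + 1.12667e-09) = sqrt(3.66e-09) = 6.04979e-05
|mean_r - mean_c| = 1e-05
t = 1e-05 / 6.04979e-05 = 0.17

0.17


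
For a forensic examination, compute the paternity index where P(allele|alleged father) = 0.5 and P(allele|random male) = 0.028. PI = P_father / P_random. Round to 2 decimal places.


Paternity Index calculation:
PI = P(allele|father) / P(allele|random)
PI = 0.5 / 0.028
PI = 17.86

17.86


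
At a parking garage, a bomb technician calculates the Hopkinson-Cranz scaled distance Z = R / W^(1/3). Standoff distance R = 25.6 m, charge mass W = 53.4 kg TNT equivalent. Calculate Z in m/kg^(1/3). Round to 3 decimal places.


Scaled distance calculation:
W^(1/3) = 53.4^(1/3) = 3.765712
Z = R / W^(1/3) = 25.6 / 3.765712
Z = 6.798 m/kg^(1/3)

6.798


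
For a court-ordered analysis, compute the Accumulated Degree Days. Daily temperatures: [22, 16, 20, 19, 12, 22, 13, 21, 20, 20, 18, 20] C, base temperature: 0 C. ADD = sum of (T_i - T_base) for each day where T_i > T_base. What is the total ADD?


Computing ADD day by day:
Day 1: max(0, 22 - 0) = 22
Day 2: max(0, 16 - 0) = 16
Day 3: max(0, 20 - 0) = 20
Day 4: max(0, 19 - 0) = 19
Day 5: max(0, 12 - 0) = 12
Day 6: max(0, 22 - 0) = 22
Day 7: max(0, 13 - 0) = 13
Day 8: max(0, 21 - 0) = 21
Day 9: max(0, 20 - 0) = 20
Day 10: max(0, 20 - 0) = 20
Day 11: max(0, 18 - 0) = 18
Day 12: max(0, 20 - 0) = 20
Total ADD = 223

223


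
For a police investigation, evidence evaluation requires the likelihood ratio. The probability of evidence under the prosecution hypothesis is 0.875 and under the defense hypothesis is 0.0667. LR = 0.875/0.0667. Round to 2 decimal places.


Likelihood ratio calculation:
LR = P(E|Hp) / P(E|Hd)
LR = 0.875 / 0.0667
LR = 13.12

13.12


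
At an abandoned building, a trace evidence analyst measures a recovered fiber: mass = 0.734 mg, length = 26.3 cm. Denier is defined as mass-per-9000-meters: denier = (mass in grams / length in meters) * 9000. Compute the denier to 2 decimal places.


Denier calculation:
Mass in grams = 0.734 mg / 1000 = 0.000734 g
Length in meters = 26.3 cm / 100 = 0.263 m
Linear density = mass / length = 0.000734 / 0.263 = 0.00279087 g/m
Denier = (g/m) * 9000 = 0.00279087 * 9000 = 25.12

25.12


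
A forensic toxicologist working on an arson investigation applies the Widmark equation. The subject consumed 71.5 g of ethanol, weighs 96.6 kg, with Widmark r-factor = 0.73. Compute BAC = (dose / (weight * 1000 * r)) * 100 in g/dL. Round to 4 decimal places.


Applying the Widmark formula:
BAC = (dose_g / (body_wt * 1000 * r)) * 100
Denominator = 96.6 * 1000 * 0.73 = 70518
BAC = (71.5 / 70518) * 100
BAC = 0.1014 g/dL

0.1014


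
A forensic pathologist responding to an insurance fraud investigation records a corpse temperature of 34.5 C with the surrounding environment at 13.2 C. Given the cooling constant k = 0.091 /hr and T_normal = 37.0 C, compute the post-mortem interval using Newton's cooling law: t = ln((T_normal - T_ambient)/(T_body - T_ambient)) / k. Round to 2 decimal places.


Using Newton's law of cooling:
t = ln((T_normal - T_ambient) / (T_body - T_ambient)) / k
T_normal - T_ambient = 23.8
T_body - T_ambient = 21.3
Ratio = 1.117371
ln(ratio) = 0.110979
t = 0.110979 / 0.091 = 1.22 hours

1.22


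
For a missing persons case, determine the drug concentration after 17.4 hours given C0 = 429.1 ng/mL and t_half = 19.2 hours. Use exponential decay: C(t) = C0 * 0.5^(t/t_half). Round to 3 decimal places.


Drug concentration decay:
Number of half-lives = t / t_half = 17.4 / 19.2 = 0.90625
Decay factor = 0.5^0.90625 = 0.5335702
C(t) = 429.1 * 0.5335702 = 228.955 ng/mL

228.955


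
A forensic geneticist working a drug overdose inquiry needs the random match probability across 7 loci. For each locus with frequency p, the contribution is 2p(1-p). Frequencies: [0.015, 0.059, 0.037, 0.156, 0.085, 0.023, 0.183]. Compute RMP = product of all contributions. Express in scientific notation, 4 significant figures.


Computing RMP for 7 loci:
Locus 1: 2 * 0.015 * 0.985 = 0.02955
Locus 2: 2 * 0.059 * 0.941 = 0.111038
Locus 3: 2 * 0.037 * 0.963 = 0.071262
Locus 4: 2 * 0.156 * 0.844 = 0.263328
Locus 5: 2 * 0.085 * 0.915 = 0.15555
Locus 6: 2 * 0.023 * 0.977 = 0.044942
Locus 7: 2 * 0.183 * 0.817 = 0.299022
RMP = 1.287e-07

1.287e-07


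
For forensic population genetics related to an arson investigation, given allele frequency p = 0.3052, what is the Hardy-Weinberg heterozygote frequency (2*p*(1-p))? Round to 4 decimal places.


Hardy-Weinberg heterozygote frequency:
q = 1 - p = 1 - 0.3052 = 0.6948
2pq = 2 * 0.3052 * 0.6948 = 0.4241

0.4241


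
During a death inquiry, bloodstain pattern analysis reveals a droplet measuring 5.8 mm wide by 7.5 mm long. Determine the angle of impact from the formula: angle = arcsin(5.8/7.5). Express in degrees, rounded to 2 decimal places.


Blood spatter impact angle calculation:
width / length = 5.8 / 7.5 = 0.773333
angle = arcsin(0.773333)
angle = 50.65 degrees

50.65


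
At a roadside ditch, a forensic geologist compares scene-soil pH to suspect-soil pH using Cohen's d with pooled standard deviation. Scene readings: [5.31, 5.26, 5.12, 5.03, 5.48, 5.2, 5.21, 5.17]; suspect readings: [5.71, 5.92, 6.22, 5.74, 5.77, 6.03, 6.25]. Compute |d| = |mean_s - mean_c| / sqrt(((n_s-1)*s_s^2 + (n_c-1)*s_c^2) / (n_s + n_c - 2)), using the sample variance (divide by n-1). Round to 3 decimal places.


Pooled-variance Cohen's d for soil pH comparison:
Scene mean = 41.78 / 8 = 5.2225
Suspect mean = 41.64 / 7 = 5.948571
Scene sample variance s_s^2 = 0.01805
Suspect sample variance s_c^2 = 0.050714
Pooled variance = ((n_s-1)*s_s^2 + (n_c-1)*s_c^2) / (n_s + n_c - 2) = 0.033126
Pooled SD = sqrt(0.033126) = 0.182005
Mean difference = -0.726071
|d| = |-0.726071| / 0.182005 = 3.989

3.989


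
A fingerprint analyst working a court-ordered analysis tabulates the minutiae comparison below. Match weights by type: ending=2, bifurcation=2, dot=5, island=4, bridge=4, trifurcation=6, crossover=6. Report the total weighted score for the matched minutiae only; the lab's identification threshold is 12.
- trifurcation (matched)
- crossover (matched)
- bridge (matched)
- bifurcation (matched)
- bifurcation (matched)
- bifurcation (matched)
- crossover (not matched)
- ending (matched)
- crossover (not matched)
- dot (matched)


Weighted minutiae match score:
  trifurcation: matched, +6 (running total 6)
  crossover: matched, +6 (running total 12)
  bridge: matched, +4 (running total 16)
  bifurcation: matched, +2 (running total 18)
  bifurcation: matched, +2 (running total 20)
  bifurcation: matched, +2 (running total 22)
  crossover: not matched, +0
  ending: matched, +2 (running total 24)
  crossover: not matched, +0
  dot: matched, +5 (running total 29)
Total score = 29
Threshold = 12; verdict = identification

29


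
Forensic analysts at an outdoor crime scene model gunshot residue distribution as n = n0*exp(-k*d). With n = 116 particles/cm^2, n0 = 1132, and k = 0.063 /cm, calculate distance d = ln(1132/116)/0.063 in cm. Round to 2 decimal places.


GSR distance calculation:
n0/n = 1132 / 116 = 9.758621
ln(n0/n) = 2.278151
d = 2.278151 / 0.063 = 36.16 cm

36.16


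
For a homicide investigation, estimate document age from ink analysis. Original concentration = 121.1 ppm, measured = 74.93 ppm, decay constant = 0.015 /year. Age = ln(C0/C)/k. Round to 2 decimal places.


Document age estimation:
C0/C = 121.1 / 74.93 = 1.616175
ln(C0/C) = 0.480062
t = 0.480062 / 0.015 = 32.00 years

32.00


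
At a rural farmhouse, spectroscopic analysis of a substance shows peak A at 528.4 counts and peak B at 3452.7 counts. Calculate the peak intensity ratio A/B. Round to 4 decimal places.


Spectral peak ratio:
Peak A = 528.4 counts
Peak B = 3452.7 counts
Ratio = 528.4 / 3452.7 = 0.1530

0.1530


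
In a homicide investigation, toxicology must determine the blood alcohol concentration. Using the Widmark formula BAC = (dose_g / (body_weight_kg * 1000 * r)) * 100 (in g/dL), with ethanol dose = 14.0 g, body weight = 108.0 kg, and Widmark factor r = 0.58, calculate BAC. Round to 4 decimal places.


Applying the Widmark formula:
BAC = (dose_g / (body_wt * 1000 * r)) * 100
Denominator = 108.0 * 1000 * 0.58 = 62640
BAC = (14.0 / 62640) * 100
BAC = 0.0223 g/dL

0.0223


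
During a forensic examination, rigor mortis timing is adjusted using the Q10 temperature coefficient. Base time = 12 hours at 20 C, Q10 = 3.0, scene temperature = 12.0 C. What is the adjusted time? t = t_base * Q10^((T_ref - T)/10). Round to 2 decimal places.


Rigor mortis time adjustment:
Exponent = (T_ref - T_actual) / 10 = (20 - 12.0) / 10 = 0.8
Q10 factor = 3.0^0.8 = 2.40822
t_adjusted = 12 * 2.40822 = 28.90 hours

28.90


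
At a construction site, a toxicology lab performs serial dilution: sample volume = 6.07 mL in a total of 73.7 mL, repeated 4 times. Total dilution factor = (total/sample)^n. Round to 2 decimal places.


Dilution factor calculation:
Single dilution = V_total / V_sample = 73.7 / 6.07 ≈ 12.14168
Number of dilutions = 4
Total DF = (73.7 / 6.07)^4 (full precision, rounded at the end) = 21732.78

21732.78
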